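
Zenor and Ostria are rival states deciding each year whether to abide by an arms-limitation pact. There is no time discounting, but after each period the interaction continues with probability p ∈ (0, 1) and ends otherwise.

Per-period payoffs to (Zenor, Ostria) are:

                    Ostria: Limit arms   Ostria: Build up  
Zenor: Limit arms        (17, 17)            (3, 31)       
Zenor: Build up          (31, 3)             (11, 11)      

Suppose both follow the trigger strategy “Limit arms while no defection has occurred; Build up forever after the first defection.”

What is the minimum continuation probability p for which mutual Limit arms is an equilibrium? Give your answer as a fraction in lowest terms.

7/10

With no time discounting, the continuation probability p plays the role of the discount factor.
Grim-trigger IC: 17/(1−p) ≥ 31 + 11p/(1−p) ⇒ p ≥ (31−17)/(31−11) = 7/10.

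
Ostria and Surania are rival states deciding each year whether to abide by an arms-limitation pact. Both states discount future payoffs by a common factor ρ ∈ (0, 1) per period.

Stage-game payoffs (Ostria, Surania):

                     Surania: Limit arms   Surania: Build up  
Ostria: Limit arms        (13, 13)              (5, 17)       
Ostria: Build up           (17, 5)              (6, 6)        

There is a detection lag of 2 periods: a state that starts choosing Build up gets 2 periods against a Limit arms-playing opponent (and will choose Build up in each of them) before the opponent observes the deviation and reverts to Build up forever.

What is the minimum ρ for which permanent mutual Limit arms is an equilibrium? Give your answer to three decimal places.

0.603

A deviator earns 17 for 2 periods, then 6 forever; cooperating earns 13 forever. Multiplying the IC by (1−ρ):
13 ≥ 17(1−ρ^2) + 6ρ^2, so 11·ρ^2 ≥ 4 and ρ^2 ≥ 4/11.
ρ ≥ (4/11)^(1/2) ≈ 0.603.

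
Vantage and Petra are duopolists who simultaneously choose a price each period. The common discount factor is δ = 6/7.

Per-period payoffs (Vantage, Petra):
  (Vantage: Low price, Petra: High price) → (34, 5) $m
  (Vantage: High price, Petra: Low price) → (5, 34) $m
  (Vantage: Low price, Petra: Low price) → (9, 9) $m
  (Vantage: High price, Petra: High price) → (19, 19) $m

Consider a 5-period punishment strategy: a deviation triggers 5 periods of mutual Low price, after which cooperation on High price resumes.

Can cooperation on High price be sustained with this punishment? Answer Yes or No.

Yes

A one-shot deviation gives 34 now, then 9 for 5 periods, then back to 19.
Gain from deviating: (34−19) today; loss: (19−9) in each of the next 5 periods.
No-deviation condition: (19−9)(δ+…+δ^5) ≥ 34−19, i.e. δ+…+δ^5 ≥ 3/2.
At δ = 6/7: δ+…+δ^5 = 3.2240 ≥ 1.5000.
So cooperation is sustainable.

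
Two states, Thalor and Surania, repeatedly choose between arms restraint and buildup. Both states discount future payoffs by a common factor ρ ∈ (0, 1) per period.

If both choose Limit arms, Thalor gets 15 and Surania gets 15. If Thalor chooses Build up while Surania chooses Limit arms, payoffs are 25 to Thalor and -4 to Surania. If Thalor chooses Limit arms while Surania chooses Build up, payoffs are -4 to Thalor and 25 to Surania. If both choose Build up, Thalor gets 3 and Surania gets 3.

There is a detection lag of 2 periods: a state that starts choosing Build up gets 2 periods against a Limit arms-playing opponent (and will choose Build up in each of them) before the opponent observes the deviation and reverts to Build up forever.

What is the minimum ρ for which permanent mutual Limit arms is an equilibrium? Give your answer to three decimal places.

0.674

A deviator earns 25 for 2 periods, then 3 forever; cooperating earns 15 forever. Multiplying the IC by (1−ρ):
15 ≥ 25(1−ρ^2) + 3ρ^2, so 22·ρ^2 ≥ 10 and ρ^2 ≥ 5/11.
ρ ≥ (5/11)^(1/2) ≈ 0.674.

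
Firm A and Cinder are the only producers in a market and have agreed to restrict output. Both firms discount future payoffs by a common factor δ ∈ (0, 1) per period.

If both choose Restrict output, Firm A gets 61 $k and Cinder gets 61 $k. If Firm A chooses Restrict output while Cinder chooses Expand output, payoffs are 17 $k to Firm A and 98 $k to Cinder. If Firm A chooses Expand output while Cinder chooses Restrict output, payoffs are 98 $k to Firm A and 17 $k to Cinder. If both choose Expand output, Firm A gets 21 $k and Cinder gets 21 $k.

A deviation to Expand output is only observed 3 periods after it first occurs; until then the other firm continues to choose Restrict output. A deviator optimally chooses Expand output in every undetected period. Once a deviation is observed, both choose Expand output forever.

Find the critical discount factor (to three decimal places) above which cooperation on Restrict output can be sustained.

0.783

The best deviation is to choose Expand output for all 3 undetected periods, earning 98 each, then 21 forever once detected.
Deviation value: 98(1−δ^3)/(1−δ) + 21δ^3/(1−δ); cooperation value: 61/(1−δ).
IC: 61 ≥ 98(1−δ^3) + 21δ^3 = 98 − 77δ^3.
So δ^3 ≥ 37/77, giving δ ≥ (37/77)^(1/3) ≈ 0.783.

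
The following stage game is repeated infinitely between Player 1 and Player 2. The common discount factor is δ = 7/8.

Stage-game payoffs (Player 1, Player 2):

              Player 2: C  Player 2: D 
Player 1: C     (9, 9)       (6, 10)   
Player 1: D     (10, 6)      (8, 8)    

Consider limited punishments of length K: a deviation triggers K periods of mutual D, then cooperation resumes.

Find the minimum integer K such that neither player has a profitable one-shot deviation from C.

2

Need Σ_{k=1}^{K} δ^k ≥ (10−9)/(9−8) = 1.0000 at δ = 7/8.
At K = 1 the sum is 0.8750 < 1.0000; at K = 2 it is 1.6406 ≥ 1.0000.
So the minimum punishment length is K = 2.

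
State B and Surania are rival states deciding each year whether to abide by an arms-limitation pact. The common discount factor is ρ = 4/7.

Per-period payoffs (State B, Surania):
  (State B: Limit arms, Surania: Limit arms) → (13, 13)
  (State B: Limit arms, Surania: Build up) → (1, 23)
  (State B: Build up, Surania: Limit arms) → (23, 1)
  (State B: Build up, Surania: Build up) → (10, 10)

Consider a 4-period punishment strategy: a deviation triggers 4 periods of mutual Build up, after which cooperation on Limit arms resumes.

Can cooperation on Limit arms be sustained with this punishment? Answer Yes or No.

A one-shot deviation gives 23 now, then 10 for 4 periods, then back to 13.
Gain from deviating: (23−13) today; loss: (13−10) in each of the next 4 periods.
No-deviation condition: (13−10)(ρ+…+ρ^4) ≥ 23−13, i.e. ρ+…+ρ^4 ≥ 10/3.
At ρ = 4/7: ρ+…+ρ^4 = 1.1912 < 3.3333.
So cooperation is not sustainable.

No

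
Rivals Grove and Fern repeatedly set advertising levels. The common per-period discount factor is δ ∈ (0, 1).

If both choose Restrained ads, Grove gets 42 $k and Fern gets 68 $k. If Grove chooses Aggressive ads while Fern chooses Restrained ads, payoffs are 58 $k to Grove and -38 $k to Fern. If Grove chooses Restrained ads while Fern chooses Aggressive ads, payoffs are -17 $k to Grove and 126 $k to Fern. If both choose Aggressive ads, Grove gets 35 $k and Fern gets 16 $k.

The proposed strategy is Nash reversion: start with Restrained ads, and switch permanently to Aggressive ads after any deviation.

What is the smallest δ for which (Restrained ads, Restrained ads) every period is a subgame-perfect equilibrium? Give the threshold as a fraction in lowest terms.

Grove's threshold: (58−42)/(58−35) = 16/23.
Fern's threshold: (126−68)/(126−16) = 29/55.
16/23 > 29/55, so Grove binds and δ* = 16/23.

16/23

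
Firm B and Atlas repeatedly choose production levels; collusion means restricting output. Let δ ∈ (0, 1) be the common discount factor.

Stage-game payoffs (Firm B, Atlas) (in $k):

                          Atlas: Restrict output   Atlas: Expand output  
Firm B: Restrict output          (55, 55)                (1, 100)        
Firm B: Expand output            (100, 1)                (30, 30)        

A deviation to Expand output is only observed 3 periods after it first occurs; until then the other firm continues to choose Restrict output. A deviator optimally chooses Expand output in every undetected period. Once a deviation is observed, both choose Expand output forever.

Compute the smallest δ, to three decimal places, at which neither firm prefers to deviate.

Deviating for the 3 undetected periods gains 100−55 = 45 per period over cooperation, then loses 55−30 = 25 per period forever once punishment starts.
Gain: 45(1 + δ + … + δ^2); loss: 25·δ^3/(1−δ).
No profitable deviation ⇔ 45(1−δ^3) ≤ 25·δ^3, i.e. δ^3 ≥ 45/(45+25) = 9/14.
Hence δ ≥ (9/14)^(1/3) ≈ 0.863.

0.863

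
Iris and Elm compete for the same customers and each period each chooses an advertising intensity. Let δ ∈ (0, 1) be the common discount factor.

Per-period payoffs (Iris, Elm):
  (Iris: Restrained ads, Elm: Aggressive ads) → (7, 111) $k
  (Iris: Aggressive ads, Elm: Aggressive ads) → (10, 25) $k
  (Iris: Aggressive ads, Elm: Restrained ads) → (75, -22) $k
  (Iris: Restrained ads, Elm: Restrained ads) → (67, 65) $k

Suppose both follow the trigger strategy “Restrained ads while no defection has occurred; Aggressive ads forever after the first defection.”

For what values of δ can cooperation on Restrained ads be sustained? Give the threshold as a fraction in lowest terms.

23/43

For Iris: deviation gain 75−67 = 8, per-period punishment loss 67−10 = 57. IC gives δ ≥ 8/65.
For Elm: gain 46, loss 40 per period, so δ ≥ 46/86 = 23/43.
The tighter constraint is Elm's, so cooperation needs δ ≥ 23/43.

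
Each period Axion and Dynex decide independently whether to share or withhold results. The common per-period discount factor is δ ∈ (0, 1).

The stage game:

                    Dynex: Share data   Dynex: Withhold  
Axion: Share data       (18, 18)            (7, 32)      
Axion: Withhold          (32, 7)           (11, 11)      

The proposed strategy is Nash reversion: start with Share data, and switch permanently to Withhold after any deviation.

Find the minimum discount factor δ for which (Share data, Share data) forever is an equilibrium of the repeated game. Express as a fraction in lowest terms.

2/3

18/(1−δ) ≥ 32 + 11δ/(1−δ)
18 ≥ 32 − 21δ
δ ≥ 14/21 = 2/3.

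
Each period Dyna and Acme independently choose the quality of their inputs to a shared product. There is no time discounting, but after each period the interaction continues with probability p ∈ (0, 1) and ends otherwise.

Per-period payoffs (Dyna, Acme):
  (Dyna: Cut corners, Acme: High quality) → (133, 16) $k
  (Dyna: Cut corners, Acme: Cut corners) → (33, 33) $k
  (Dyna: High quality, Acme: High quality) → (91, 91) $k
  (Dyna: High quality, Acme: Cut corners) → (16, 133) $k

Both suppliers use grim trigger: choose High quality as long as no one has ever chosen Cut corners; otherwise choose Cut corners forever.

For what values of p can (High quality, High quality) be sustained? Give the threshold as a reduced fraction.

Expected cooperation value is 91 + p·91 + p²·91 + … = 91/(1−p); deviation gives 133 + p·33/(1−p).
91 ≥ 133(1−p) + 33p ⇒ 100p ≥ 42 ⇒ p ≥ 42/100 = 21/50.

21/50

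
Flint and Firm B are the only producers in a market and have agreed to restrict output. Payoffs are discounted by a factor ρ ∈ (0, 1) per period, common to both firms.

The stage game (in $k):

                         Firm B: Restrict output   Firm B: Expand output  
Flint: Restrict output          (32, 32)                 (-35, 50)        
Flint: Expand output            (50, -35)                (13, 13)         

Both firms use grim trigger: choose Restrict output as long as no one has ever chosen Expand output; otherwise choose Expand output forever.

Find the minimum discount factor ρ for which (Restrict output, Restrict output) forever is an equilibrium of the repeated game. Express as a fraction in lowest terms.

18/37

32/(1−ρ) ≥ 50 + 13ρ/(1−ρ)
32 ≥ 50 − 37ρ
ρ ≥ 18/37.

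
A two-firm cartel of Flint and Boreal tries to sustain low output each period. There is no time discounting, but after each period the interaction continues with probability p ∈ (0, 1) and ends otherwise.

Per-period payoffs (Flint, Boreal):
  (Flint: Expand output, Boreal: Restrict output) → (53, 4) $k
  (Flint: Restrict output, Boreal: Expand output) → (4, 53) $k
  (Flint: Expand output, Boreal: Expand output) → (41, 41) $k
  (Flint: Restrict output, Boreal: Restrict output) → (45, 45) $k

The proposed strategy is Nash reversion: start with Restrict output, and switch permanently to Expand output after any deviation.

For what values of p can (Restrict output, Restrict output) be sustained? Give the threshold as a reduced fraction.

2/3

Expected cooperation value is 45 + p·45 + p²·45 + … = 45/(1−p); deviation gives 53 + p·41/(1−p).
45 ≥ 53(1−p) + 41p ⇒ 12p ≥ 8 ⇒ p ≥ 8/12 = 2/3.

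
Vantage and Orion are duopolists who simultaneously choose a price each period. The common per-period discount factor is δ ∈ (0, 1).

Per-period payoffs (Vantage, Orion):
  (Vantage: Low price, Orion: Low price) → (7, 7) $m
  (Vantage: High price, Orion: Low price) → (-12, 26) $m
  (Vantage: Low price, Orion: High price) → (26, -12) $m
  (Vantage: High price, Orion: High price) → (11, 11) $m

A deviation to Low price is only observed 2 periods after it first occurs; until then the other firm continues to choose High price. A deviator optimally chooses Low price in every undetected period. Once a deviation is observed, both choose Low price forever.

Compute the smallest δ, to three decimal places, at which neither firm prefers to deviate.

A deviator earns 26 for 2 periods, then 7 forever; cooperating earns 11 forever. Multiplying the IC by (1−δ):
11 ≥ 26(1−δ^2) + 7δ^2, so 19·δ^2 ≥ 15 and δ^2 ≥ 15/19.
δ ≥ (15/19)^(1/2) ≈ 0.889.

0.889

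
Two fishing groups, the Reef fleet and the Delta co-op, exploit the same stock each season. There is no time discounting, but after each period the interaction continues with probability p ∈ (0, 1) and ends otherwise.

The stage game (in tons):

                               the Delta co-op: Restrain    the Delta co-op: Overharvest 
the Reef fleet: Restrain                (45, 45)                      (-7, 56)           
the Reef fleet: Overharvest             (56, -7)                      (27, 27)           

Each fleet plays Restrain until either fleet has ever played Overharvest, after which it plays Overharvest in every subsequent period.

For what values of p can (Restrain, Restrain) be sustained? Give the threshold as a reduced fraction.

Expected cooperation value is 45 + p·45 + p²·45 + … = 45/(1−p); deviation gives 56 + p·27/(1−p).
45 ≥ 56(1−p) + 27p ⇒ 29p ≥ 11 ⇒ p ≥ 11/29.

11/29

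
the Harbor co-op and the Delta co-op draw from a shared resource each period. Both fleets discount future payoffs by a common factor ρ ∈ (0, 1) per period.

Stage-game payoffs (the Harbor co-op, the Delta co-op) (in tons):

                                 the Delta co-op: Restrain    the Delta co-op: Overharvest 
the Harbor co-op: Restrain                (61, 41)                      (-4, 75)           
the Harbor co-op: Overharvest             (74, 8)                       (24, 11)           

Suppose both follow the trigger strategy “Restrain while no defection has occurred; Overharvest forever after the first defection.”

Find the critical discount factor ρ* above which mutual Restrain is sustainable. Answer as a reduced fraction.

17/32

the Harbor co-op: cooperation gives 61 each period; deviation gives 74 once then 24 forever.
  61/(1−ρ) ≥ 74 + 24ρ/(1−ρ) ⇒ ρ ≥ 13/50.
the Delta co-op: cooperation gives 41 each period; deviation gives 75 once then 11 forever.
  ρ ≥ 34/64 = 17/32.
Both must hold, so the binding constraint is the Delta co-op's: ρ ≥ 17/32.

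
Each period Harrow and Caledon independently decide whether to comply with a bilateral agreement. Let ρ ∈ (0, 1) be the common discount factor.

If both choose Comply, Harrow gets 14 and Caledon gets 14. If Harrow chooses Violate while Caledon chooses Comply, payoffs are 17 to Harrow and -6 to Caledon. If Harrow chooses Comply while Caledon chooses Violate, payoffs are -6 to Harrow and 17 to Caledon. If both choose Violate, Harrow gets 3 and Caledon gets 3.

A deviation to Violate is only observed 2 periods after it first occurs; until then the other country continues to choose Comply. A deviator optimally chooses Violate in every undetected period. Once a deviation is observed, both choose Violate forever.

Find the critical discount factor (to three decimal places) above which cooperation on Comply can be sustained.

A deviator earns 17 for 2 periods, then 3 forever; cooperating earns 14 forever. Multiplying the IC by (1−ρ):
14 ≥ 17(1−ρ^2) + 3ρ^2, so 14·ρ^2 ≥ 3 and ρ^2 ≥ 3/14.
ρ ≥ (3/14)^(1/2) ≈ 0.463.

0.463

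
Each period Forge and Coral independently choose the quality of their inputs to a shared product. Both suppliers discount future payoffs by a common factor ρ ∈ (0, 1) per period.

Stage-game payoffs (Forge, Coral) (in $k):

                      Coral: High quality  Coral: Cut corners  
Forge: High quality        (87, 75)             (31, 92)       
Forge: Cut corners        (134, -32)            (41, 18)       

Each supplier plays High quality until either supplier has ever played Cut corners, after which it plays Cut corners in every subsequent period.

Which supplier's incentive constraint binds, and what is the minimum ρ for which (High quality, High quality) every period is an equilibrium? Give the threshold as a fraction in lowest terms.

Forge; ρ ≥ 47/93

Forge: cooperation gives 87 each period; deviation gives 134 once then 41 forever.
  87/(1−ρ) ≥ 134 + 41ρ/(1−ρ) ⇒ ρ ≥ 47/93.
Coral: cooperation gives 75 each period; deviation gives 92 once then 18 forever.
  ρ ≥ 17/74.
Both must hold, so the binding constraint is Forge's: ρ ≥ 47/93.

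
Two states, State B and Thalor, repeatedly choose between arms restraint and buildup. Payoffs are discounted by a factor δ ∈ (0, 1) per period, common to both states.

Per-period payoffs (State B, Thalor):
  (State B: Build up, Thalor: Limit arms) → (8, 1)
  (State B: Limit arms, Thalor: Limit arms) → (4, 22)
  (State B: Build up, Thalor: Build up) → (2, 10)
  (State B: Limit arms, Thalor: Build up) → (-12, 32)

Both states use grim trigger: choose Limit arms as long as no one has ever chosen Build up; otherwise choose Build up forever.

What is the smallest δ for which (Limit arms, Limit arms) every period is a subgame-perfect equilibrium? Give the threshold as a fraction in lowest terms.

2/3

State B: cooperation gives 4 each period; deviation gives 8 once then 2 forever.
  4/(1−δ) ≥ 8 + 2δ/(1−δ) ⇒ δ ≥ 4/6 = 2/3.
Thalor: cooperation gives 22 each period; deviation gives 32 once then 10 forever.
  δ ≥ 10/22 = 5/11.
Both must hold, so the binding constraint is State B's: δ ≥ 2/3.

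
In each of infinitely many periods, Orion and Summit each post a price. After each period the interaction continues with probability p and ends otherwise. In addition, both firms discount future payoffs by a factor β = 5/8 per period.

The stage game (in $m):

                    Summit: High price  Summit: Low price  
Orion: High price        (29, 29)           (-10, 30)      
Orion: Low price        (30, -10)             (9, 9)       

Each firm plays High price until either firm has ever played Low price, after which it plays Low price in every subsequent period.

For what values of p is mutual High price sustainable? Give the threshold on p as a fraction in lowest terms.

Expected continuation weight on next period's payoff is β·p = 5/8·p, which plays the role of the discount factor.
Cooperation requires 5/8·p ≥ (30−29)/(30−9) = 1/21, hence p ≥ 8/105.

8/105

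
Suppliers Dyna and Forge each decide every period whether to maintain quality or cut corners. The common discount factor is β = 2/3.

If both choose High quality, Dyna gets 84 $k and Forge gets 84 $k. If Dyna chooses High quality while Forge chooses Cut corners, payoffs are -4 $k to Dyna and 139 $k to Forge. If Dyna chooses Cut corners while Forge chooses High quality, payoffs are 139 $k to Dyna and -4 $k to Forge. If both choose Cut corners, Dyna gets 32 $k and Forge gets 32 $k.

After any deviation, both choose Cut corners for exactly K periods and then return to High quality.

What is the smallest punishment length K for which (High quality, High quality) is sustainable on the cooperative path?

2

Need Σ_{k=1}^{K} β^k ≥ (139−84)/(84−32) = 1.0577 at β = 2/3.
At K = 1 the sum is 0.6667 < 1.0577; at K = 2 it is 1.1111 ≥ 1.0577.
So the minimum punishment length is K = 2.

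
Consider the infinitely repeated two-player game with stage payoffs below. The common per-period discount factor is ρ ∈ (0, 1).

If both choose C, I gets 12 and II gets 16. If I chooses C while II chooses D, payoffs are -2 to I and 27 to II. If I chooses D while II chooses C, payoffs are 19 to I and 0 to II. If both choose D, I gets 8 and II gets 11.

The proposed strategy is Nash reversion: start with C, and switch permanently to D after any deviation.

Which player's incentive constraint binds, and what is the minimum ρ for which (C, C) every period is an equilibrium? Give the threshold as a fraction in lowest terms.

II; ρ ≥ 11/16

I: cooperation gives 12 each period; deviation gives 19 once then 8 forever.
  12/(1−ρ) ≥ 19 + 8ρ/(1−ρ) ⇒ ρ ≥ 7/11.
II: cooperation gives 16 each period; deviation gives 27 once then 11 forever.
  ρ ≥ 11/16.
Both must hold, so the binding constraint is II's: ρ ≥ 11/16.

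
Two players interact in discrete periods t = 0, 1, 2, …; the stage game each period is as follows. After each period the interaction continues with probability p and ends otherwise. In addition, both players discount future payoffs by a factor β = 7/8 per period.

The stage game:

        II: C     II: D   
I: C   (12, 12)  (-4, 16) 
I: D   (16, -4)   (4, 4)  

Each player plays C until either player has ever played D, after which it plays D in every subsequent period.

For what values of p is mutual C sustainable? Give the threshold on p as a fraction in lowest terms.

Expected continuation weight on next period's payoff is β·p = 7/8·p, which plays the role of the discount factor.
Cooperation requires 7/8·p ≥ (16−12)/(16−4) = 1/3, hence p ≥ 8/21.

8/21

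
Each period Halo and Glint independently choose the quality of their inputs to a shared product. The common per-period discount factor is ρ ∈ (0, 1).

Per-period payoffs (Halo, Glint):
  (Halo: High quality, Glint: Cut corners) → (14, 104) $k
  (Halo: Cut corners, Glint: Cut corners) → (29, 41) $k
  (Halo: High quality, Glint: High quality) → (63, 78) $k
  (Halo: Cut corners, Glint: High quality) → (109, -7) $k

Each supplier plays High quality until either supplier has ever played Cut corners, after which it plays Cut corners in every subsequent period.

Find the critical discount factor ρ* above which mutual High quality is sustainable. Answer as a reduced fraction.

Halo: cooperation gives 63 each period; deviation gives 109 once then 29 forever.
  63/(1−ρ) ≥ 109 + 29ρ/(1−ρ) ⇒ ρ ≥ 46/80 = 23/40.
Glint: cooperation gives 78 each period; deviation gives 104 once then 41 forever.
  ρ ≥ 26/63.
Both must hold, so the binding constraint is Halo's: ρ ≥ 23/40.

23/40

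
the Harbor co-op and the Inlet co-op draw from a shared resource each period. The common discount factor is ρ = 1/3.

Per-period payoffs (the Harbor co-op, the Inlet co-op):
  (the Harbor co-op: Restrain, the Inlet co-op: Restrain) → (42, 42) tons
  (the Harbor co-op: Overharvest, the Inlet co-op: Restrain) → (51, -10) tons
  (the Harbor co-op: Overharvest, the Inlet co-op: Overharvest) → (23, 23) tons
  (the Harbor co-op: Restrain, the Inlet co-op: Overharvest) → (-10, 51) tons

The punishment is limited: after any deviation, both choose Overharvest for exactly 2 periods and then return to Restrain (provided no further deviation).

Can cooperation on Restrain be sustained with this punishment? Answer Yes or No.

A one-shot deviation gives 51 now, then 23 for 2 periods, then back to 42.
Gain from deviating: (51−42) today; loss: (42−23) in each of the next 2 periods.
No-deviation condition: (42−23)(ρ+…+ρ^2) ≥ 51−42, i.e. ρ+…+ρ^2 ≥ 9/19.
At ρ = 1/3: ρ+…+ρ^2 = 0.4444 < 0.4737.
So cooperation is not sustainable.

No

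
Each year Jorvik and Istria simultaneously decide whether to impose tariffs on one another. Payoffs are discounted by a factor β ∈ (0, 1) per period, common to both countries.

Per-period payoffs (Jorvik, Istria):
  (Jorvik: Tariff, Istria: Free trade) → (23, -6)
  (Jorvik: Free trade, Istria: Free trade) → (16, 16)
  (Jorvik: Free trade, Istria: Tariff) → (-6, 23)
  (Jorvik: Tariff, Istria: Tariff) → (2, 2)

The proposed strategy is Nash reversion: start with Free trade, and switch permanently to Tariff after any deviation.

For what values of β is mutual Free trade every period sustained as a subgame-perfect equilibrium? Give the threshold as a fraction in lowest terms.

1/3

One-period gain from deviating is 23 − 16 = 7. The loss is 16 − 2 = 14 in every subsequent period, with present value 14·β/(1−β).
Deviation is unprofitable when 14·β/(1−β) ≥ 7, i.e. β/(1−β) ≥ 1/2.
Equivalently β ≥ 7/(7+14) = 1/3.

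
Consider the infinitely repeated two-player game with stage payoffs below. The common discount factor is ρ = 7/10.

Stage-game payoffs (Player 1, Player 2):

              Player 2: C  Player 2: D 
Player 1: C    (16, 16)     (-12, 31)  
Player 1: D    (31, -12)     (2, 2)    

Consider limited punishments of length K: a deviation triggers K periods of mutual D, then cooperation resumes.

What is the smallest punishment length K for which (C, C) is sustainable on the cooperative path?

2

Need Σ_{k=1}^{K} ρ^k ≥ (31−16)/(16−2) = 1.0714 at ρ = 7/10.
At K = 1 the sum is 0.7000 < 1.0714; at K = 2 it is 1.1900 ≥ 1.0714.
So the minimum punishment length is K = 2.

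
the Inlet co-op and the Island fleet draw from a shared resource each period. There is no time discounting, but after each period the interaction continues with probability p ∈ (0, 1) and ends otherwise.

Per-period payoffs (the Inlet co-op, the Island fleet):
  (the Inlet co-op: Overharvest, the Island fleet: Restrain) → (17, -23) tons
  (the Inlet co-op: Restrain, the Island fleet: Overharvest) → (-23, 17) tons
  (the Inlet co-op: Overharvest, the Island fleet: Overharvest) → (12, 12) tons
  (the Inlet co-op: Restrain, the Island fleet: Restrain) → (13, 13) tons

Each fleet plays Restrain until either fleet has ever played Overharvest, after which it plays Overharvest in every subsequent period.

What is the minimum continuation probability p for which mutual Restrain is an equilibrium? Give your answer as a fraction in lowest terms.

4/5

With no time discounting, the continuation probability p plays the role of the discount factor.
Grim-trigger IC: 13/(1−p) ≥ 17 + 12p/(1−p) ⇒ p ≥ (17−13)/(17−12) = 4/5.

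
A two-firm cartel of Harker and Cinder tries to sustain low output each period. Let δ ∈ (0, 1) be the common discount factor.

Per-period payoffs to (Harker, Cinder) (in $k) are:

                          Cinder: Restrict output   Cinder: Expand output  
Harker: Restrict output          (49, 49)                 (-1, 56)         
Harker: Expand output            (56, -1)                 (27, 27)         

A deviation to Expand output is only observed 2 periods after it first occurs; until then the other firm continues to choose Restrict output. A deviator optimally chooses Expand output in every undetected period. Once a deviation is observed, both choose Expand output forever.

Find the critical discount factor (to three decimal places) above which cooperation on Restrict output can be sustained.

The best deviation is to choose Expand output for all 2 undetected periods, earning 56 each, then 27 forever once detected.
Deviation value: 56(1−δ^2)/(1−δ) + 27δ^2/(1−δ); cooperation value: 49/(1−δ).
IC: 49 ≥ 56(1−δ^2) + 27δ^2 = 56 − 29δ^2.
So δ^2 ≥ 7/29, giving δ ≥ (7/29)^(1/2) ≈ 0.491.

0.491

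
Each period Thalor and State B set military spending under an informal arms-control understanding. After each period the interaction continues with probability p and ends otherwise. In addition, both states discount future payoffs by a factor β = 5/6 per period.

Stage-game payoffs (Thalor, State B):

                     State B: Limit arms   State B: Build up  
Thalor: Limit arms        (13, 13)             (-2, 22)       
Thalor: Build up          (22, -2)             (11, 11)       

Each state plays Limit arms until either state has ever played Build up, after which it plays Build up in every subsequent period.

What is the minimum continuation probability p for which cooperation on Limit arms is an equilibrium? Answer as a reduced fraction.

With continuation probability p and discount β, the effective per-period discount factor is βp.
Grim-trigger IC: βp ≥ (22−13)/(22−11) = 9/11.
So p ≥ (9/11)/(5/6) = 54/55.

54/55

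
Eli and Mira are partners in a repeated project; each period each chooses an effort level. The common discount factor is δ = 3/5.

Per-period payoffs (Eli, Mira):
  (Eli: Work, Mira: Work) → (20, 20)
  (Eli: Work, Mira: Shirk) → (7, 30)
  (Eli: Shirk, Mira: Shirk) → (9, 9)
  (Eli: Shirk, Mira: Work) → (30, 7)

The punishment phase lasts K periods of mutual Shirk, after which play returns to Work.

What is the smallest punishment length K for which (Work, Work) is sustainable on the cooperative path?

Need Σ_{k=1}^{K} δ^k ≥ (30−20)/(20−9) = 0.9091 at δ = 3/5.
At K = 1 the sum is 0.6000 < 0.9091; at K = 2 it is 0.9600 ≥ 0.9091.
So the minimum punishment length is K = 2.

2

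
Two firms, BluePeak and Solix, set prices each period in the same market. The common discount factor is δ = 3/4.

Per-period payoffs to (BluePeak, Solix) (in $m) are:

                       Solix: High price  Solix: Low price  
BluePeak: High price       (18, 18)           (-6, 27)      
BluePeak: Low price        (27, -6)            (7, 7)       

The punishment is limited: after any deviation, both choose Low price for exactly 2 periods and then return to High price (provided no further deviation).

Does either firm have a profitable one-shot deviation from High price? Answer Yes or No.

IC: δ+…+δ^2 ≥ (27−18)/(18−7) = 9/11.
At δ = 3/4: partial sum = 1.3125 ≥ 0.8182. Cooperation sustainable.

No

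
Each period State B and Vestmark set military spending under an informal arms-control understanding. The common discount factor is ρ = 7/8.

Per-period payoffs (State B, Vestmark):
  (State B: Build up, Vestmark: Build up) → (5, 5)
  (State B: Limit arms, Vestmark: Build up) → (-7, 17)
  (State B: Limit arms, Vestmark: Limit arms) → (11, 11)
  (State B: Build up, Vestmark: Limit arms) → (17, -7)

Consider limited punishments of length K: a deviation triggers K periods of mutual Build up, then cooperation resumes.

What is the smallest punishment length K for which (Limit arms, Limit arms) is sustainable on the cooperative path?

Need Σ_{k=1}^{K} ρ^k ≥ (17−11)/(11−5) = 1.0000 at ρ = 7/8.
At K = 1 the sum is 0.8750 < 1.0000; at K = 2 it is 1.6406 ≥ 1.0000.
So the minimum punishment length is K = 2.

2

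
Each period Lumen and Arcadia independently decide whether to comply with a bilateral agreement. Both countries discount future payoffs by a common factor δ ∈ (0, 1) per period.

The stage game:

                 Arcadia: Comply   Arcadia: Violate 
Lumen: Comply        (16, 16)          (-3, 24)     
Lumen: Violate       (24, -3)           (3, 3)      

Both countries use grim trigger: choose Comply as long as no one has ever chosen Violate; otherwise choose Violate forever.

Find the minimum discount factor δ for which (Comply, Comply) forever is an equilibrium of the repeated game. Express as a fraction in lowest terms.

8/21

Under grim trigger the critical discount factor is (T−C)/(T−P) with T = 24, C = 16, P = 3.
δ* = (24−16)/(24−3) = 8/21.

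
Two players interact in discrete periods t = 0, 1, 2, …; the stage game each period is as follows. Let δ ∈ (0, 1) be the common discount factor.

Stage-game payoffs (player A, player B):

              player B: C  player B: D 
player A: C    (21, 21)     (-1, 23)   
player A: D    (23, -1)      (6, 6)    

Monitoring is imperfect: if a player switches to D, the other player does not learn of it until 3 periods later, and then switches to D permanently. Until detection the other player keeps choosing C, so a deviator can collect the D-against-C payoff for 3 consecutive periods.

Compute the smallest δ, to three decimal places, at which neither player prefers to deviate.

The best deviation is to choose D for all 3 undetected periods, earning 23 each, then 6 forever once detected.
Deviation value: 23(1−δ^3)/(1−δ) + 6δ^3/(1−δ); cooperation value: 21/(1−δ).
IC: 21 ≥ 23(1−δ^3) + 6δ^3 = 23 − 17δ^3.
So δ^3 ≥ 2/17, giving δ ≥ (2/17)^(1/3) ≈ 0.490.

0.490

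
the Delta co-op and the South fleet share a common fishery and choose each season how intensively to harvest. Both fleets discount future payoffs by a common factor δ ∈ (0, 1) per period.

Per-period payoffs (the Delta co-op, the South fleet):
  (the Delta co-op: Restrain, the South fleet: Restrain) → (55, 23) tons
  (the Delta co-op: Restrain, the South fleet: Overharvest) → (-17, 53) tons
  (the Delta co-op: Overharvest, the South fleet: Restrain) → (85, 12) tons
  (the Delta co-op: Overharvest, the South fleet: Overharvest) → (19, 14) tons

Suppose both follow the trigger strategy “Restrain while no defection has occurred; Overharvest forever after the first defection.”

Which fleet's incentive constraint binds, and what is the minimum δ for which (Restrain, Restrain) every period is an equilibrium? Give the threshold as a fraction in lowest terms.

the South fleet; δ ≥ 10/13

the Delta co-op: cooperation gives 55 each period; deviation gives 85 once then 19 forever.
  55/(1−δ) ≥ 85 + 19δ/(1−δ) ⇒ δ ≥ 30/66 = 5/11.
the South fleet: cooperation gives 23 each period; deviation gives 53 once then 14 forever.
  δ ≥ 30/39 = 10/13.
Both must hold, so the binding constraint is the South fleet's: δ ≥ 10/13.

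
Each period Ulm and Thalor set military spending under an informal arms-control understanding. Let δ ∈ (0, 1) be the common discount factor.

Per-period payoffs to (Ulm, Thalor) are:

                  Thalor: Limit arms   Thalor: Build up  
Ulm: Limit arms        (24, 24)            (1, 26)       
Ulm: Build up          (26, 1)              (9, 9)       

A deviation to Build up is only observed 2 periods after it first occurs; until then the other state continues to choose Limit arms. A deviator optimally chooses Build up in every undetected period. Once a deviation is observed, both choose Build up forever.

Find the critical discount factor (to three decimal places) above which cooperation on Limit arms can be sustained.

A deviator earns 26 for 2 periods, then 9 forever; cooperating earns 24 forever. Multiplying the IC by (1−δ):
24 ≥ 26(1−δ^2) + 9δ^2, so 17·δ^2 ≥ 2 and δ^2 ≥ 2/17.
δ ≥ (2/17)^(1/2) ≈ 0.343.

0.343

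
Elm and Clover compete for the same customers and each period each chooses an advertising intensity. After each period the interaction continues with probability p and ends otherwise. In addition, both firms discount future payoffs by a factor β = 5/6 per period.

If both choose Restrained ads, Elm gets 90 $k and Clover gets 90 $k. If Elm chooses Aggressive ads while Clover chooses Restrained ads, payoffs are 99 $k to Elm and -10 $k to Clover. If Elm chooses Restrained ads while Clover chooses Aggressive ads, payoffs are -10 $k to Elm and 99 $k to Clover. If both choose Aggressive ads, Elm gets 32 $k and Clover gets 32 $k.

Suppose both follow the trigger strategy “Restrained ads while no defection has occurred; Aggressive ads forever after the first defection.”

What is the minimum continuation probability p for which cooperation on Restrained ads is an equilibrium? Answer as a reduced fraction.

54/335

Expected continuation weight on next period's payoff is β·p = 5/6·p, which plays the role of the discount factor.
Cooperation requires 5/6·p ≥ (99−90)/(99−32) = 9/67, hence p ≥ 54/335.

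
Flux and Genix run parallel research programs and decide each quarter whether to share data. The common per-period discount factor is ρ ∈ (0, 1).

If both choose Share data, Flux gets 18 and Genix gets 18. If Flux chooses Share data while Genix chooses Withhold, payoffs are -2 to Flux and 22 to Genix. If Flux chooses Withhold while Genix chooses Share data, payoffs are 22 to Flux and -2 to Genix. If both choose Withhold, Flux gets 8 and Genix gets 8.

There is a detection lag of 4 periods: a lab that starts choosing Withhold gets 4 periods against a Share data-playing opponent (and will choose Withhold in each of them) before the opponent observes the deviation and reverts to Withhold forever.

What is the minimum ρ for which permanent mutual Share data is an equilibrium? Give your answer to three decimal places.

0.731

A deviator earns 22 for 4 periods, then 8 forever; cooperating earns 18 forever. Multiplying the IC by (1−ρ):
18 ≥ 22(1−ρ^4) + 8ρ^4, so 14·ρ^4 ≥ 4 and ρ^4 ≥ 2/7.
ρ ≥ (2/7)^(1/4) ≈ 0.731.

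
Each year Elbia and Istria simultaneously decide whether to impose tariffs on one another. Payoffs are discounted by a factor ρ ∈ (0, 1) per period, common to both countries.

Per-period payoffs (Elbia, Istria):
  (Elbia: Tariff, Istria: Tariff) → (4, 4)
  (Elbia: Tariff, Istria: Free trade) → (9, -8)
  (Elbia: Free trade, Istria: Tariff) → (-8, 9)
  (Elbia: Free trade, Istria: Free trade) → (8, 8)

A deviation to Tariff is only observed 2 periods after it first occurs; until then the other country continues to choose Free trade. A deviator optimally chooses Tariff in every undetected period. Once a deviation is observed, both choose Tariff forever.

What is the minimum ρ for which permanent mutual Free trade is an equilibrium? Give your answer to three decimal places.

Deviating for the 2 undetected periods gains 9−8 = 1 per period over cooperation, then loses 8−4 = 4 per period forever once punishment starts.
Gain: 1(1 + ρ + … + ρ^1); loss: 4·ρ^2/(1−ρ).
No profitable deviation ⇔ 1(1−ρ^2) ≤ 4·ρ^2, i.e. ρ^2 ≥ 1/(1+4) = 1/5.
Hence ρ ≥ (1/5)^(1/2) ≈ 0.447.

0.447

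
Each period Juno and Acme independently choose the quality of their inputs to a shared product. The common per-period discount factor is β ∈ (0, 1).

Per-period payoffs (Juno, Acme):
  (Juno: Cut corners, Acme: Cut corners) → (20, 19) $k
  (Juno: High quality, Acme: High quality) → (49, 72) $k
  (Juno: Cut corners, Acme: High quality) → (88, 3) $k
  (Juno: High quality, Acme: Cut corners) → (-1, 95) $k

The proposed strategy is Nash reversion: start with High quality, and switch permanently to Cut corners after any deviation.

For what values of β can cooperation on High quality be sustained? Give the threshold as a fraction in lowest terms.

Juno's threshold: (88−49)/(88−20) = 39/68.
Acme's threshold: (95−72)/(95−19) = 23/76.
39/68 > 23/76, so Juno binds and β* = 39/68.

39/68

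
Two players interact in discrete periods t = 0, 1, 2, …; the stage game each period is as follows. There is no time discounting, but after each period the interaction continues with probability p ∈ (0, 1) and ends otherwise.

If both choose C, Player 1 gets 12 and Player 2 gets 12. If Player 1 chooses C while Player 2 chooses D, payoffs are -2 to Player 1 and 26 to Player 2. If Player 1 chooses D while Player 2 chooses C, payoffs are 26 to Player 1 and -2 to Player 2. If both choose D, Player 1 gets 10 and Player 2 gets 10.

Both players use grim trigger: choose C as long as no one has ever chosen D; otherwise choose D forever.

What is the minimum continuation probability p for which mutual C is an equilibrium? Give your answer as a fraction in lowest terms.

With no time discounting, the continuation probability p plays the role of the discount factor.
Grim-trigger IC: 12/(1−p) ≥ 26 + 10p/(1−p) ⇒ p ≥ (26−12)/(26−10) = 7/8.

7/8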